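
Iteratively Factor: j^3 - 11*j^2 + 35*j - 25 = (j - 1)*(j^2 - 10*j + 25) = (j - 5)*(j - 1)*(j - 5)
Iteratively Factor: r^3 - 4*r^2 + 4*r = (r - 2)*(r^2 - 2*r) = r*(r - 2)*(r - 2)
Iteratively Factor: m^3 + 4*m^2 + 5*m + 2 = (m + 2)*(m^2 + 2*m + 1) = (m + 1)*(m + 2)*(m + 1)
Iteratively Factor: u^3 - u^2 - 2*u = (u - 2)*(u^2 + u) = (u - 2)*(u + 1)*(u)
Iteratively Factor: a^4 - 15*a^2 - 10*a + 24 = (a + 2)*(a^3 - 2*a^2 - 11*a + 12) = (a + 2)*(a + 3)*(a^2 - 5*a + 4) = (a - 1)*(a + 2)*(a + 3)*(a - 4)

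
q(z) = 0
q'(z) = 0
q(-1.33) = 0.00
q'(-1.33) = 0.00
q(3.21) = 0.00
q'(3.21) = 0.00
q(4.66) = 0.00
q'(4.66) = 0.00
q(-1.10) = 0.00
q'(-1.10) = 0.00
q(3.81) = 0.00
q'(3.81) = 0.00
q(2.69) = 0.00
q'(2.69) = 0.00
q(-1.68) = 0.00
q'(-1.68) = 0.00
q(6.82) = 0.00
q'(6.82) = 0.00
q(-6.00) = 0.00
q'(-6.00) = 0.00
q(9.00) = 0.00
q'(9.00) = 0.00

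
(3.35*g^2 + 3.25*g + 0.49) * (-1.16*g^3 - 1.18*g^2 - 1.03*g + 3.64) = -3.886*g^5 - 7.723*g^4 - 7.8539*g^3 + 8.2683*g^2 + 11.3253*g + 1.7836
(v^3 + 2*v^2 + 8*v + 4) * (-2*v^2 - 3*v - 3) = -2*v^5 - 7*v^4 - 25*v^3 - 38*v^2 - 36*v - 12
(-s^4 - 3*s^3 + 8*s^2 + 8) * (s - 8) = -s^5 + 5*s^4 + 32*s^3 - 64*s^2 + 8*s - 64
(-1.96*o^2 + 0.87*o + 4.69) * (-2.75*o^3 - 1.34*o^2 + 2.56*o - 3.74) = 5.39*o^5 + 0.2339*o^4 - 19.0809*o^3 + 3.273*o^2 + 8.7526*o - 17.5406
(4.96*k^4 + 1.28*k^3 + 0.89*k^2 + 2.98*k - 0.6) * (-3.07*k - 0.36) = -15.2272*k^5 - 5.7152*k^4 - 3.1931*k^3 - 9.469*k^2 + 0.7692*k + 0.216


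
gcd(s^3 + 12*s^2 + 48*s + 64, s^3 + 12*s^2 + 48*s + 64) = s^3 + 12*s^2 + 48*s + 64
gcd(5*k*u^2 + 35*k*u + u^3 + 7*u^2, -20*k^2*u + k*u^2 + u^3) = 5*k*u + u^2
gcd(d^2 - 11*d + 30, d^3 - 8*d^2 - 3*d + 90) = d^2 - 11*d + 30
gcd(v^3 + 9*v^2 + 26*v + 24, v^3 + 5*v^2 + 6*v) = v^2 + 5*v + 6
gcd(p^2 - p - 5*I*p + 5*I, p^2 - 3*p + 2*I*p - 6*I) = 1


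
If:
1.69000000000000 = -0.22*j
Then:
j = -7.68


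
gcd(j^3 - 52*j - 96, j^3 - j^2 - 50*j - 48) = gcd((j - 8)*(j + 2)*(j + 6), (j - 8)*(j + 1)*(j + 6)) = j^2 - 2*j - 48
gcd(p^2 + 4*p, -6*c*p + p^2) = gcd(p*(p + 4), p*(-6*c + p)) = p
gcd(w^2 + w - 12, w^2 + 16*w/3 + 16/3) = w + 4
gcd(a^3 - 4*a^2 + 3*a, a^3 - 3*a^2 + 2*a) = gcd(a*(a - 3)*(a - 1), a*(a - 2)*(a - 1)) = a^2 - a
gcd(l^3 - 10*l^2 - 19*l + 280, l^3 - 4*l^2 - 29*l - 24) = l - 8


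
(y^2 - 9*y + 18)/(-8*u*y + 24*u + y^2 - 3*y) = (y - 6)/(-8*u + y)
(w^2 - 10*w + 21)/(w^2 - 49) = (w - 3)/(w + 7)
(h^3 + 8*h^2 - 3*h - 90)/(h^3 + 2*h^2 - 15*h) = (h + 6)/h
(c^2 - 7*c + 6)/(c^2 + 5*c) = (c^2 - 7*c + 6)/(c*(c + 5))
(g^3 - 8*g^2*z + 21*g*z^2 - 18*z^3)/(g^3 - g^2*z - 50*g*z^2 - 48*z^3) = (-g^3 + 8*g^2*z - 21*g*z^2 + 18*z^3)/(-g^3 + g^2*z + 50*g*z^2 + 48*z^3)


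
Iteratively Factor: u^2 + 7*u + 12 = (u + 3)*(u + 4)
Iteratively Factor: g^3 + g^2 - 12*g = (g)*(g^2 + g - 12) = g*(g + 4)*(g - 3)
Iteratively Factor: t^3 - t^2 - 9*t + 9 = (t - 3)*(t^2 + 2*t - 3) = (t - 3)*(t - 1)*(t + 3)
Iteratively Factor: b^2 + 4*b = (b + 4)*(b)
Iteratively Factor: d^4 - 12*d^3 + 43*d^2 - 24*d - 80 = (d + 1)*(d^3 - 13*d^2 + 56*d - 80) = (d - 5)*(d + 1)*(d^2 - 8*d + 16) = (d - 5)*(d - 4)*(d + 1)*(d - 4)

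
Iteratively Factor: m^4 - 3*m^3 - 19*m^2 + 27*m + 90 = (m - 3)*(m^3 - 19*m - 30) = (m - 3)*(m + 2)*(m^2 - 2*m - 15) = (m - 3)*(m + 2)*(m + 3)*(m - 5)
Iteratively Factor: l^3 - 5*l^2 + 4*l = (l)*(l^2 - 5*l + 4) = l*(l - 4)*(l - 1)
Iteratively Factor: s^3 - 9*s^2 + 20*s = (s - 4)*(s^2 - 5*s) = s*(s - 4)*(s - 5)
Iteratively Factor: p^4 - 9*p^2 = (p)*(p^3 - 9*p) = p*(p + 3)*(p^2 - 3*p) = p^2*(p + 3)*(p - 3)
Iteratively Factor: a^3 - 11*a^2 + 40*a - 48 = (a - 4)*(a^2 - 7*a + 12) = (a - 4)^2*(a - 3)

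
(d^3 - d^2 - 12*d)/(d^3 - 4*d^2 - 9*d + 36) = d/(d - 3)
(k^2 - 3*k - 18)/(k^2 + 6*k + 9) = (k - 6)/(k + 3)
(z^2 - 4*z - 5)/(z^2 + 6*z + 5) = (z - 5)/(z + 5)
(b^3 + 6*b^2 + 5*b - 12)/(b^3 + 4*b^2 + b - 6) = (b + 4)/(b + 2)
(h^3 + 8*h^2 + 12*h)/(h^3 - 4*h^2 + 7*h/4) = 4*(h^2 + 8*h + 12)/(4*h^2 - 16*h + 7)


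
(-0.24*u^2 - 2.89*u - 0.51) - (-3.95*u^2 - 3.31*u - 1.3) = 3.71*u^2 + 0.42*u + 0.79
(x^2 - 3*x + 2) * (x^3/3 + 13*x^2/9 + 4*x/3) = x^5/3 + 4*x^4/9 - 7*x^3/3 - 10*x^2/9 + 8*x/3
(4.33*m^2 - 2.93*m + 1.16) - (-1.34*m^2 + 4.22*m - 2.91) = 5.67*m^2 - 7.15*m + 4.07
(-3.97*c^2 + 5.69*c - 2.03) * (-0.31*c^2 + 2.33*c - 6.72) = 1.2307*c^4 - 11.014*c^3 + 40.5654*c^2 - 42.9667*c + 13.6416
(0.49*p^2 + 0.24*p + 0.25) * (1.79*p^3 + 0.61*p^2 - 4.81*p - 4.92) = 0.8771*p^5 + 0.7285*p^4 - 1.763*p^3 - 3.4127*p^2 - 2.3833*p - 1.23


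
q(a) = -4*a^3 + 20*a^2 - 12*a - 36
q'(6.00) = -204.00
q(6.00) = -252.00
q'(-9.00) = -1344.00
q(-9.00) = 4608.00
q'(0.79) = 12.11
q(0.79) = -34.97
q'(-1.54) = -102.06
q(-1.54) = 44.52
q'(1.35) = 20.13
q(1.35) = -25.59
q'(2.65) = 9.73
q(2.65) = -1.79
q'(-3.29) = -273.49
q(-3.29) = 362.41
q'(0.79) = 12.11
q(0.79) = -34.97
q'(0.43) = 2.98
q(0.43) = -37.78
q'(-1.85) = -127.07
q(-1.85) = 79.98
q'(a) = -12*a^2 + 40*a - 12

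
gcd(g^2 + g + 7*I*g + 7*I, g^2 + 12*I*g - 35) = g + 7*I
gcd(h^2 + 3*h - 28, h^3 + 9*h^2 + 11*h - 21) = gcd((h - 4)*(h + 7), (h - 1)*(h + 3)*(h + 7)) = h + 7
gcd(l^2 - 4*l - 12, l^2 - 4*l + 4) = 1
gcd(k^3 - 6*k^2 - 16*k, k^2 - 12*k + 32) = k - 8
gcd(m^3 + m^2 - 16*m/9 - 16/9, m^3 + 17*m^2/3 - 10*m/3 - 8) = m^2 - m/3 - 4/3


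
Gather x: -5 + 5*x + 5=5*x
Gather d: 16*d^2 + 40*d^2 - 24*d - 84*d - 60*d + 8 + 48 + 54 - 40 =56*d^2 - 168*d + 70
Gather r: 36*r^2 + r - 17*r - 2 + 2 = 36*r^2 - 16*r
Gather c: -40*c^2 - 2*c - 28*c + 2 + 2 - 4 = -40*c^2 - 30*c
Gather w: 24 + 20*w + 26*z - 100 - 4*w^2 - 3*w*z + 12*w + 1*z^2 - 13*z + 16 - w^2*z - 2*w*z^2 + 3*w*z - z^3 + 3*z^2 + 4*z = w^2*(-z - 4) + w*(32 - 2*z^2) - z^3 + 4*z^2 + 17*z - 60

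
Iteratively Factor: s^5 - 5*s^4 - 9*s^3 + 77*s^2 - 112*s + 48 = (s - 1)*(s^4 - 4*s^3 - 13*s^2 + 64*s - 48) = (s - 1)*(s + 4)*(s^3 - 8*s^2 + 19*s - 12) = (s - 3)*(s - 1)*(s + 4)*(s^2 - 5*s + 4) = (s - 4)*(s - 3)*(s - 1)*(s + 4)*(s - 1)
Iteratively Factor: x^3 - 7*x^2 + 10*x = (x - 2)*(x^2 - 5*x) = (x - 5)*(x - 2)*(x)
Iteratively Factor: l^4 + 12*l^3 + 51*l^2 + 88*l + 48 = (l + 4)*(l^3 + 8*l^2 + 19*l + 12) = (l + 1)*(l + 4)*(l^2 + 7*l + 12) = (l + 1)*(l + 4)^2*(l + 3)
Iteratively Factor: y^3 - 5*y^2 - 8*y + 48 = (y + 3)*(y^2 - 8*y + 16) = (y - 4)*(y + 3)*(y - 4)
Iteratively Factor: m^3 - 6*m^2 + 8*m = (m)*(m^2 - 6*m + 8) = m*(m - 2)*(m - 4)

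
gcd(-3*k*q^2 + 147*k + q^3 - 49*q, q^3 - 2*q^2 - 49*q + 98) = q^2 - 49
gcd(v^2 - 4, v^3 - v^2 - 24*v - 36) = v + 2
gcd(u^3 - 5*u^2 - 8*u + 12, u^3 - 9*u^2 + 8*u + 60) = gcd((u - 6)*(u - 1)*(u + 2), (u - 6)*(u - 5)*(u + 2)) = u^2 - 4*u - 12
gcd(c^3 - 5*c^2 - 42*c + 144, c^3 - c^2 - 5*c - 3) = c - 3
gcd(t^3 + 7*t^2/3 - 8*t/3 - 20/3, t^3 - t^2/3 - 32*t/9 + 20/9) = t^2 + t/3 - 10/3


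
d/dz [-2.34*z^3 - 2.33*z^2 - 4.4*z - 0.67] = -7.02*z^2 - 4.66*z - 4.4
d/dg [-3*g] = -3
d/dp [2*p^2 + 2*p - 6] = 4*p + 2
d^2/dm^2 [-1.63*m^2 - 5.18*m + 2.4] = -3.26000000000000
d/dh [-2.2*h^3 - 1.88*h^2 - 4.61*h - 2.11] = -6.6*h^2 - 3.76*h - 4.61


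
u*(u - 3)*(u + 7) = u^3 + 4*u^2 - 21*u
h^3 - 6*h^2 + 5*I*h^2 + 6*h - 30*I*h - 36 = (h - 6)*(h - I)*(h + 6*I)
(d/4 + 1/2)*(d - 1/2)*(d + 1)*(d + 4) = d^4/4 + 13*d^3/8 + 21*d^2/8 + d/4 - 1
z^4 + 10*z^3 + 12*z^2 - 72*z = z*(z - 2)*(z + 6)^2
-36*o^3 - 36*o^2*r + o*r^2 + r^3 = (-6*o + r)*(o + r)*(6*o + r)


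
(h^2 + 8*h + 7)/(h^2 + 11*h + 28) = (h + 1)/(h + 4)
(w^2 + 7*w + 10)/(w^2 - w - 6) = (w + 5)/(w - 3)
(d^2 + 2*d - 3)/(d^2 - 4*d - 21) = (d - 1)/(d - 7)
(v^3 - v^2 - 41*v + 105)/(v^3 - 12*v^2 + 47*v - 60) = (v + 7)/(v - 4)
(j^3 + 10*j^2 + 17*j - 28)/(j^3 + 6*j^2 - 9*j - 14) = (j^2 + 3*j - 4)/(j^2 - j - 2)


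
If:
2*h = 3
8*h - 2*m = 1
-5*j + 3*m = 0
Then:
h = 3/2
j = 33/10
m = 11/2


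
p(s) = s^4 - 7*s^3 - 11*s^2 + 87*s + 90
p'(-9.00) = -4332.00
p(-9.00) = 10080.00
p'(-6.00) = -1401.00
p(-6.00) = 1980.00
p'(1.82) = 1.51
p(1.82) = 180.68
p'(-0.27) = 91.33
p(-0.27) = 65.85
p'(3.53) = -76.39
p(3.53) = 107.41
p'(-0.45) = 92.28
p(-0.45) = 49.30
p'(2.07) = -13.04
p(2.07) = 179.23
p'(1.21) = 36.72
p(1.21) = 168.91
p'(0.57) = 68.38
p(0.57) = 134.83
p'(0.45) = 73.21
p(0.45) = 126.33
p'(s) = 4*s^3 - 21*s^2 - 22*s + 87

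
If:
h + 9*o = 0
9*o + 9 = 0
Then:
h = 9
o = -1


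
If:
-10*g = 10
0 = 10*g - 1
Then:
No Solution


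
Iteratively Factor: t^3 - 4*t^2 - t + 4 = (t - 1)*(t^2 - 3*t - 4) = (t - 1)*(t + 1)*(t - 4)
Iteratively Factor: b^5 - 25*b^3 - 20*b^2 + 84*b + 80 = (b + 2)*(b^4 - 2*b^3 - 21*b^2 + 22*b + 40) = (b + 1)*(b + 2)*(b^3 - 3*b^2 - 18*b + 40) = (b - 5)*(b + 1)*(b + 2)*(b^2 + 2*b - 8) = (b - 5)*(b + 1)*(b + 2)*(b + 4)*(b - 2)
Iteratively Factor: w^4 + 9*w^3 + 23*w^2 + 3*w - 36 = (w + 4)*(w^3 + 5*w^2 + 3*w - 9) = (w + 3)*(w + 4)*(w^2 + 2*w - 3) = (w - 1)*(w + 3)*(w + 4)*(w + 3)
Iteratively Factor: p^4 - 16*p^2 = (p - 4)*(p^3 + 4*p^2) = p*(p - 4)*(p^2 + 4*p) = p^2*(p - 4)*(p + 4)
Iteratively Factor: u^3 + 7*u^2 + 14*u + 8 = (u + 1)*(u^2 + 6*u + 8) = (u + 1)*(u + 2)*(u + 4)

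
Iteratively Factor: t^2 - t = (t)*(t - 1)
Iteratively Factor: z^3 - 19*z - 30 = (z - 5)*(z^2 + 5*z + 6) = (z - 5)*(z + 3)*(z + 2)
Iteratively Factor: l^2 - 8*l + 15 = (l - 5)*(l - 3)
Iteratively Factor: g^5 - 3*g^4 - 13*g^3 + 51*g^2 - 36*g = (g)*(g^4 - 3*g^3 - 13*g^2 + 51*g - 36) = g*(g - 3)*(g^3 - 13*g + 12) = g*(g - 3)*(g - 1)*(g^2 + g - 12) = g*(g - 3)^2*(g - 1)*(g + 4)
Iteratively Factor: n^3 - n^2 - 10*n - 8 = (n + 2)*(n^2 - 3*n - 4) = (n + 1)*(n + 2)*(n - 4)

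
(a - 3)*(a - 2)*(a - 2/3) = a^3 - 17*a^2/3 + 28*a/3 - 4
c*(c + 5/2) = c^2 + 5*c/2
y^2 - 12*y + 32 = (y - 8)*(y - 4)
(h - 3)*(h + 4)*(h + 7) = h^3 + 8*h^2 - 5*h - 84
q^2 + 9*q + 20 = (q + 4)*(q + 5)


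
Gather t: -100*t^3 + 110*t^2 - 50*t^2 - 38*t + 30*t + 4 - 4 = -100*t^3 + 60*t^2 - 8*t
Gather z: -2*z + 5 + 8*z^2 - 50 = 8*z^2 - 2*z - 45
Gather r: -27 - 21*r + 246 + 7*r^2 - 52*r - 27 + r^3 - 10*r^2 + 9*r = r^3 - 3*r^2 - 64*r + 192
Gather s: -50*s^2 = -50*s^2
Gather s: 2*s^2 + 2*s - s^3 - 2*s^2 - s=-s^3 + s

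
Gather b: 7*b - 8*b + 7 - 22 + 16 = 1 - b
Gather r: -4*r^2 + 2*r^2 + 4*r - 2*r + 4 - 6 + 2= -2*r^2 + 2*r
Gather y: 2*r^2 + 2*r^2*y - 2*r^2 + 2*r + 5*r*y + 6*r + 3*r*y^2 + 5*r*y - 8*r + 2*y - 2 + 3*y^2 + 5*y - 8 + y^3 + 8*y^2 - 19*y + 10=y^3 + y^2*(3*r + 11) + y*(2*r^2 + 10*r - 12)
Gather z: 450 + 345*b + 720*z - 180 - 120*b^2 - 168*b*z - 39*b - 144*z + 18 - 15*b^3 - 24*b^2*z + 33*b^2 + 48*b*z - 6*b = -15*b^3 - 87*b^2 + 300*b + z*(-24*b^2 - 120*b + 576) + 288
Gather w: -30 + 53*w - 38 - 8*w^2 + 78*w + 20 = -8*w^2 + 131*w - 48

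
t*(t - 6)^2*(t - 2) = t^4 - 14*t^3 + 60*t^2 - 72*t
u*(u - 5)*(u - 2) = u^3 - 7*u^2 + 10*u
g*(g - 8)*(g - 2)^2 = g^4 - 12*g^3 + 36*g^2 - 32*g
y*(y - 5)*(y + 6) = y^3 + y^2 - 30*y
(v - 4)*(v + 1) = v^2 - 3*v - 4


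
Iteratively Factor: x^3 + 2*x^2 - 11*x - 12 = (x + 1)*(x^2 + x - 12) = (x + 1)*(x + 4)*(x - 3)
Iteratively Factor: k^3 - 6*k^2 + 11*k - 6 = (k - 1)*(k^2 - 5*k + 6) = (k - 2)*(k - 1)*(k - 3)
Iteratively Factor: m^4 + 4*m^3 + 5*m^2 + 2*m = (m)*(m^3 + 4*m^2 + 5*m + 2) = m*(m + 2)*(m^2 + 2*m + 1) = m*(m + 1)*(m + 2)*(m + 1)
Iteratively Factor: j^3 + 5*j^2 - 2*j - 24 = (j + 3)*(j^2 + 2*j - 8) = (j + 3)*(j + 4)*(j - 2)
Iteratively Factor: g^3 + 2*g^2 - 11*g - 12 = (g + 4)*(g^2 - 2*g - 3) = (g - 3)*(g + 4)*(g + 1)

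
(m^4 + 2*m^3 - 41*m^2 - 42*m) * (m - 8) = m^5 - 6*m^4 - 57*m^3 + 286*m^2 + 336*m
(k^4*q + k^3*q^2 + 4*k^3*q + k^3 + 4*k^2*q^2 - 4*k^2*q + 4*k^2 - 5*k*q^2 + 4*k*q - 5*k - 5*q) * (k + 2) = k^5*q + k^4*q^2 + 6*k^4*q + k^4 + 6*k^3*q^2 + 4*k^3*q + 6*k^3 + 3*k^2*q^2 - 4*k^2*q + 3*k^2 - 10*k*q^2 + 3*k*q - 10*k - 10*q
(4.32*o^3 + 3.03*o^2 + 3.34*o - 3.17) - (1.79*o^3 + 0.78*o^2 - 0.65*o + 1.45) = 2.53*o^3 + 2.25*o^2 + 3.99*o - 4.62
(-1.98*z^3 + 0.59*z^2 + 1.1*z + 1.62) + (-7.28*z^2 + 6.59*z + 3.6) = -1.98*z^3 - 6.69*z^2 + 7.69*z + 5.22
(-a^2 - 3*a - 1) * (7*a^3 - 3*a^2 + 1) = -7*a^5 - 18*a^4 + 2*a^3 + 2*a^2 - 3*a - 1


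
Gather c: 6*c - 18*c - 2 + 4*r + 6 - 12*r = -12*c - 8*r + 4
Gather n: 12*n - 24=12*n - 24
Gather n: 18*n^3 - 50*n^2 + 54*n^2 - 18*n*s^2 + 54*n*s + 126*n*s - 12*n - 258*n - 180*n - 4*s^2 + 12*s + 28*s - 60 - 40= 18*n^3 + 4*n^2 + n*(-18*s^2 + 180*s - 450) - 4*s^2 + 40*s - 100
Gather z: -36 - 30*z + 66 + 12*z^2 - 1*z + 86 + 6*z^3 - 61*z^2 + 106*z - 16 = 6*z^3 - 49*z^2 + 75*z + 100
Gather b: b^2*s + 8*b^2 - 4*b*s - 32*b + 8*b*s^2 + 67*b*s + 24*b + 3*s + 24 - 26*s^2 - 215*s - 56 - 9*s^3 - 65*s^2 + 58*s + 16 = b^2*(s + 8) + b*(8*s^2 + 63*s - 8) - 9*s^3 - 91*s^2 - 154*s - 16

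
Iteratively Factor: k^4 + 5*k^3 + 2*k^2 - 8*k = (k + 2)*(k^3 + 3*k^2 - 4*k) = (k - 1)*(k + 2)*(k^2 + 4*k) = k*(k - 1)*(k + 2)*(k + 4)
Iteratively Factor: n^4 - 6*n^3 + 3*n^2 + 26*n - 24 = (n - 4)*(n^3 - 2*n^2 - 5*n + 6) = (n - 4)*(n - 3)*(n^2 + n - 2) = (n - 4)*(n - 3)*(n + 2)*(n - 1)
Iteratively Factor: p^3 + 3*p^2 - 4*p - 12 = (p + 3)*(p^2 - 4) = (p - 2)*(p + 3)*(p + 2)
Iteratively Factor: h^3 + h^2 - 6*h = (h - 2)*(h^2 + 3*h) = h*(h - 2)*(h + 3)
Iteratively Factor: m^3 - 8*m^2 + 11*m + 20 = (m + 1)*(m^2 - 9*m + 20) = (m - 5)*(m + 1)*(m - 4)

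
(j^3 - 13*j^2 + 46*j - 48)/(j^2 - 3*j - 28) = (-j^3 + 13*j^2 - 46*j + 48)/(-j^2 + 3*j + 28)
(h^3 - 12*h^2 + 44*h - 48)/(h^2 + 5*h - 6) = (h^3 - 12*h^2 + 44*h - 48)/(h^2 + 5*h - 6)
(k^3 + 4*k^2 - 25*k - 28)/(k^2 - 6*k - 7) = (k^2 + 3*k - 28)/(k - 7)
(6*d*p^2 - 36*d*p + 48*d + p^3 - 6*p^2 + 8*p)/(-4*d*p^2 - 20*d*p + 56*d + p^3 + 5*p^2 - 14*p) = (6*d*p - 24*d + p^2 - 4*p)/(-4*d*p - 28*d + p^2 + 7*p)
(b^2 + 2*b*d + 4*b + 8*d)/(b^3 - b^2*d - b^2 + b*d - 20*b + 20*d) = (b + 2*d)/(b^2 - b*d - 5*b + 5*d)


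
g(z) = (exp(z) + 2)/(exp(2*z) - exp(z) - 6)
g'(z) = (exp(z) + 2)*(-2*exp(2*z) + exp(z))/(exp(2*z) - exp(z) - 6)^2 + exp(z)/(exp(2*z) - exp(z) - 6)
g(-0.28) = -0.45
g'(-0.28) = -0.15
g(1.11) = 29.10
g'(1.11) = -2570.40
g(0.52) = -0.76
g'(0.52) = -0.97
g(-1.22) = -0.37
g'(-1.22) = -0.04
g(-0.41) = -0.43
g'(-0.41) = -0.12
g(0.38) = -0.65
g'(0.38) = -0.62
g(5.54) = 0.00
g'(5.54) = -0.00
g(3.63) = 0.03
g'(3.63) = -0.03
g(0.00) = -0.50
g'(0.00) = -0.25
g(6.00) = 0.00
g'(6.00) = 0.00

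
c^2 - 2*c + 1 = (c - 1)^2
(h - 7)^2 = h^2 - 14*h + 49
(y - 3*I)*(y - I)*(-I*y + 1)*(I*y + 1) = y^4 - 4*I*y^3 - 2*y^2 - 4*I*y - 3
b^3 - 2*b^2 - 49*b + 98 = (b - 7)*(b - 2)*(b + 7)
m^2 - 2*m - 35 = (m - 7)*(m + 5)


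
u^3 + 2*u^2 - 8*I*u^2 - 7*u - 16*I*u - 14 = (u + 2)*(u - 7*I)*(u - I)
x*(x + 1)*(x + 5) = x^3 + 6*x^2 + 5*x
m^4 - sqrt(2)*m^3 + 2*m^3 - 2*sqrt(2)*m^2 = m^2*(m + 2)*(m - sqrt(2))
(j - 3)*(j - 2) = j^2 - 5*j + 6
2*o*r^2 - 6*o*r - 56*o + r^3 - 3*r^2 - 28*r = (2*o + r)*(r - 7)*(r + 4)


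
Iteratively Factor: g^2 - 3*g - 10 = (g - 5)*(g + 2)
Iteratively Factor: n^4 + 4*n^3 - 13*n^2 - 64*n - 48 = (n - 4)*(n^3 + 8*n^2 + 19*n + 12) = (n - 4)*(n + 4)*(n^2 + 4*n + 3) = (n - 4)*(n + 3)*(n + 4)*(n + 1)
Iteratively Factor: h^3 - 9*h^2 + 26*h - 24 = (h - 4)*(h^2 - 5*h + 6) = (h - 4)*(h - 3)*(h - 2)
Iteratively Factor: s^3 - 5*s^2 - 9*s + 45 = (s - 3)*(s^2 - 2*s - 15) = (s - 5)*(s - 3)*(s + 3)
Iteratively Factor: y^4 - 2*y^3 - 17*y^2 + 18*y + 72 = (y + 3)*(y^3 - 5*y^2 - 2*y + 24) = (y - 3)*(y + 3)*(y^2 - 2*y - 8) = (y - 3)*(y + 2)*(y + 3)*(y - 4)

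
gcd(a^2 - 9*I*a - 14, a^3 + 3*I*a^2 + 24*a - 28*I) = a - 2*I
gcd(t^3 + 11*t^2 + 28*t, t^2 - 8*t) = t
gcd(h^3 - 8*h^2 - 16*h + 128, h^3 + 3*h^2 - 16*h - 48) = h^2 - 16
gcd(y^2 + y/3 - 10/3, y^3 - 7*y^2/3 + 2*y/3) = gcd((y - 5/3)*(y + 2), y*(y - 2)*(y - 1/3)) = 1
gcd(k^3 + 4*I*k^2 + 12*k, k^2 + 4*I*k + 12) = k^2 + 4*I*k + 12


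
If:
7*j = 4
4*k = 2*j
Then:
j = 4/7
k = 2/7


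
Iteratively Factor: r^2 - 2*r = (r - 2)*(r)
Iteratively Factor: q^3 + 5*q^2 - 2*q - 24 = (q + 3)*(q^2 + 2*q - 8) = (q + 3)*(q + 4)*(q - 2)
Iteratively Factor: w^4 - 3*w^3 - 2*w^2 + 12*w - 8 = (w - 2)*(w^3 - w^2 - 4*w + 4) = (w - 2)*(w + 2)*(w^2 - 3*w + 2) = (w - 2)^2*(w + 2)*(w - 1)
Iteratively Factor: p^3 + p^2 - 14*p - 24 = (p + 2)*(p^2 - p - 12) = (p + 2)*(p + 3)*(p - 4)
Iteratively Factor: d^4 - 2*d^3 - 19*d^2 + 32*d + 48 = (d - 4)*(d^3 + 2*d^2 - 11*d - 12) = (d - 4)*(d - 3)*(d^2 + 5*d + 4) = (d - 4)*(d - 3)*(d + 4)*(d + 1)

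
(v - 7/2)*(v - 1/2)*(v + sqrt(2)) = v^3 - 4*v^2 + sqrt(2)*v^2 - 4*sqrt(2)*v + 7*v/4 + 7*sqrt(2)/4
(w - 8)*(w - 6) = w^2 - 14*w + 48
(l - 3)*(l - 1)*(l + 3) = l^3 - l^2 - 9*l + 9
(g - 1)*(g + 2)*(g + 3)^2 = g^4 + 7*g^3 + 13*g^2 - 3*g - 18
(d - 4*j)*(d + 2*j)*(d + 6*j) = d^3 + 4*d^2*j - 20*d*j^2 - 48*j^3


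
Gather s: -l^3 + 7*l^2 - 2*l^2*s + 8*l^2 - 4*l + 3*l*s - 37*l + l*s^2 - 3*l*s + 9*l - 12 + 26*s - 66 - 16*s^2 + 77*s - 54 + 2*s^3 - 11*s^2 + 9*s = -l^3 + 15*l^2 - 32*l + 2*s^3 + s^2*(l - 27) + s*(112 - 2*l^2) - 132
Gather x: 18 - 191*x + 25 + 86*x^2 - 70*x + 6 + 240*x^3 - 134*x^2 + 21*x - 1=240*x^3 - 48*x^2 - 240*x + 48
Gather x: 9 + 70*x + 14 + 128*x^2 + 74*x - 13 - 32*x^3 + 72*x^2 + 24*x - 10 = -32*x^3 + 200*x^2 + 168*x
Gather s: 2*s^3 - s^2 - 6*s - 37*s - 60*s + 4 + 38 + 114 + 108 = 2*s^3 - s^2 - 103*s + 264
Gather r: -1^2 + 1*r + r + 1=2*r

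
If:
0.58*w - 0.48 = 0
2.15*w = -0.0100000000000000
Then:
No Solution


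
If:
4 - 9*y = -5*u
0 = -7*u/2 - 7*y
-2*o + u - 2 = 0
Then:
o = -23/19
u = -8/19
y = 4/19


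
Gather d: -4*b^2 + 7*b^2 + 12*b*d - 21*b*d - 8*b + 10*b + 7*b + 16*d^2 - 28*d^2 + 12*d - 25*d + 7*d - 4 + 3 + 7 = 3*b^2 + 9*b - 12*d^2 + d*(-9*b - 6) + 6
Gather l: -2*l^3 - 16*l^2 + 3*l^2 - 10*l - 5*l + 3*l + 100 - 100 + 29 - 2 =-2*l^3 - 13*l^2 - 12*l + 27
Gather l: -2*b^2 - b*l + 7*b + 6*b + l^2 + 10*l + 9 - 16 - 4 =-2*b^2 + 13*b + l^2 + l*(10 - b) - 11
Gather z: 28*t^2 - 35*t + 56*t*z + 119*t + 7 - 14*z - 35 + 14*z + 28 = 28*t^2 + 56*t*z + 84*t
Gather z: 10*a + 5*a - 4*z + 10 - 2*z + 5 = 15*a - 6*z + 15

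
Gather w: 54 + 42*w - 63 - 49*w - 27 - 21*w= -28*w - 36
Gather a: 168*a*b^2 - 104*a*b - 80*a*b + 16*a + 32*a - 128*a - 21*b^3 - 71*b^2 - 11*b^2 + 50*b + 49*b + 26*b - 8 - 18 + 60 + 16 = a*(168*b^2 - 184*b - 80) - 21*b^3 - 82*b^2 + 125*b + 50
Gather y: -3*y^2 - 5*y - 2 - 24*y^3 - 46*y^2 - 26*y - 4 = -24*y^3 - 49*y^2 - 31*y - 6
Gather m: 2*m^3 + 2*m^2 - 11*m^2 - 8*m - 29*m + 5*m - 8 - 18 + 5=2*m^3 - 9*m^2 - 32*m - 21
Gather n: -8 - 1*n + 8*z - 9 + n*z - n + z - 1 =n*(z - 2) + 9*z - 18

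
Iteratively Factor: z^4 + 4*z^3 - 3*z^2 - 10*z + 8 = (z - 1)*(z^3 + 5*z^2 + 2*z - 8) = (z - 1)^2*(z^2 + 6*z + 8) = (z - 1)^2*(z + 2)*(z + 4)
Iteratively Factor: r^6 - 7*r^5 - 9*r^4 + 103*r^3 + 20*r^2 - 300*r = (r + 3)*(r^5 - 10*r^4 + 21*r^3 + 40*r^2 - 100*r) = (r - 5)*(r + 3)*(r^4 - 5*r^3 - 4*r^2 + 20*r) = (r - 5)*(r - 2)*(r + 3)*(r^3 - 3*r^2 - 10*r) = r*(r - 5)*(r - 2)*(r + 3)*(r^2 - 3*r - 10) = r*(r - 5)^2*(r - 2)*(r + 3)*(r + 2)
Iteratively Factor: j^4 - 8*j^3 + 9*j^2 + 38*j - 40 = (j - 5)*(j^3 - 3*j^2 - 6*j + 8) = (j - 5)*(j - 1)*(j^2 - 2*j - 8) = (j - 5)*(j - 1)*(j + 2)*(j - 4)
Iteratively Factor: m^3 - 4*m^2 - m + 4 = (m + 1)*(m^2 - 5*m + 4) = (m - 1)*(m + 1)*(m - 4)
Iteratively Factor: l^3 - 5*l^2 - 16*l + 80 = (l - 4)*(l^2 - l - 20) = (l - 5)*(l - 4)*(l + 4)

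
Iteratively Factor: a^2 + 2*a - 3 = (a + 3)*(a - 1)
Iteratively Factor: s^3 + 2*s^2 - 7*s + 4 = (s - 1)*(s^2 + 3*s - 4) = (s - 1)^2*(s + 4)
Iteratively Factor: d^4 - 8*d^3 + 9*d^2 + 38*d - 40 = (d - 1)*(d^3 - 7*d^2 + 2*d + 40) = (d - 5)*(d - 1)*(d^2 - 2*d - 8) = (d - 5)*(d - 1)*(d + 2)*(d - 4)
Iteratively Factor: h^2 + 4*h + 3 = (h + 1)*(h + 3)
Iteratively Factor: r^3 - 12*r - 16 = (r + 2)*(r^2 - 2*r - 8) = (r - 4)*(r + 2)*(r + 2)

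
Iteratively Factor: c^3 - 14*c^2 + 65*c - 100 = (c - 5)*(c^2 - 9*c + 20) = (c - 5)^2*(c - 4)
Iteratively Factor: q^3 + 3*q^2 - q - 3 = (q + 1)*(q^2 + 2*q - 3) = (q + 1)*(q + 3)*(q - 1)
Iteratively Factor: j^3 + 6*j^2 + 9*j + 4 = (j + 4)*(j^2 + 2*j + 1) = (j + 1)*(j + 4)*(j + 1)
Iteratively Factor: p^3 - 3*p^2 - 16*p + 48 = (p - 4)*(p^2 + p - 12) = (p - 4)*(p + 4)*(p - 3)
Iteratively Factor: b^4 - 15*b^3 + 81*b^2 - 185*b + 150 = (b - 5)*(b^3 - 10*b^2 + 31*b - 30) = (b - 5)*(b - 2)*(b^2 - 8*b + 15) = (b - 5)*(b - 3)*(b - 2)*(b - 5)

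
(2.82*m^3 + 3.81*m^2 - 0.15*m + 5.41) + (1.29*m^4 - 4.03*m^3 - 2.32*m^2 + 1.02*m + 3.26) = 1.29*m^4 - 1.21*m^3 + 1.49*m^2 + 0.87*m + 8.67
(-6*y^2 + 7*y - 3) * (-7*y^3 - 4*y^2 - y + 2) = 42*y^5 - 25*y^4 - y^3 - 7*y^2 + 17*y - 6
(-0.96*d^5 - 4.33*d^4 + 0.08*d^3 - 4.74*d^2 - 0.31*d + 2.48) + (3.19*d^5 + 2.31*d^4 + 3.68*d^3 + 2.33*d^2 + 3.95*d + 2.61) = 2.23*d^5 - 2.02*d^4 + 3.76*d^3 - 2.41*d^2 + 3.64*d + 5.09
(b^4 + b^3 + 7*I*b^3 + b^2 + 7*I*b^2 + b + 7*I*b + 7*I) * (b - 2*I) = b^5 + b^4 + 5*I*b^4 + 15*b^3 + 5*I*b^3 + 15*b^2 + 5*I*b^2 + 14*b + 5*I*b + 14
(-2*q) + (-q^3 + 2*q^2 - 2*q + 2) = -q^3 + 2*q^2 - 4*q + 2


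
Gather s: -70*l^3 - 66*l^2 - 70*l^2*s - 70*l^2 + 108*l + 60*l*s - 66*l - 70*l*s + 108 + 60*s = -70*l^3 - 136*l^2 + 42*l + s*(-70*l^2 - 10*l + 60) + 108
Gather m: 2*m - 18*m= -16*m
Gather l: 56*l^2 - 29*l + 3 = 56*l^2 - 29*l + 3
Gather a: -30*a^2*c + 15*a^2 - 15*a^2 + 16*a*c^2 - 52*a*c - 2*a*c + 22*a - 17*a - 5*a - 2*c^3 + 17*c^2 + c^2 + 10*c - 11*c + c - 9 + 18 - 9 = -30*a^2*c + a*(16*c^2 - 54*c) - 2*c^3 + 18*c^2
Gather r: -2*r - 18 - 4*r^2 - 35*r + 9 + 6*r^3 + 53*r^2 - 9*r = 6*r^3 + 49*r^2 - 46*r - 9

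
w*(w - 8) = w^2 - 8*w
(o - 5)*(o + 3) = o^2 - 2*o - 15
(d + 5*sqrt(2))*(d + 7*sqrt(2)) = d^2 + 12*sqrt(2)*d + 70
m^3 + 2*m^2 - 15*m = m*(m - 3)*(m + 5)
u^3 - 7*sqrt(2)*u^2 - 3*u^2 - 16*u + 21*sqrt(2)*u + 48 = (u - 3)*(u - 8*sqrt(2))*(u + sqrt(2))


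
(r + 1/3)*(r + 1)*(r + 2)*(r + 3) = r^4 + 19*r^3/3 + 13*r^2 + 29*r/3 + 2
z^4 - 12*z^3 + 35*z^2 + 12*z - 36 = (z - 6)^2*(z - 1)*(z + 1)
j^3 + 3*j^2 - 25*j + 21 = (j - 3)*(j - 1)*(j + 7)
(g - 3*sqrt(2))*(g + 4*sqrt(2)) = g^2 + sqrt(2)*g - 24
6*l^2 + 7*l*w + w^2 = (l + w)*(6*l + w)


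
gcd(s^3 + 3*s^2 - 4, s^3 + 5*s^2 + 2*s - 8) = s^2 + s - 2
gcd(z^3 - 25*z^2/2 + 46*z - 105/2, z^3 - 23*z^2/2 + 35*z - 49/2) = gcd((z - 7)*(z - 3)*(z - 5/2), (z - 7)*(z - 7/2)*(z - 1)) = z - 7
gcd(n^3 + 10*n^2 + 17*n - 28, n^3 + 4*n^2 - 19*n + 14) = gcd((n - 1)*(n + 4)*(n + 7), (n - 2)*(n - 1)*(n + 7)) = n^2 + 6*n - 7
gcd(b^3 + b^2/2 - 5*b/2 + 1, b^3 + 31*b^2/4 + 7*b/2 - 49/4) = b - 1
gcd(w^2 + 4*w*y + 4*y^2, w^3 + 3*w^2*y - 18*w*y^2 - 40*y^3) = w + 2*y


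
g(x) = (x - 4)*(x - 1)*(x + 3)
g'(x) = (x - 4)*(x - 1) + (x - 4)*(x + 3) + (x - 1)*(x + 3) = 3*x^2 - 4*x - 11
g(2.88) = -12.38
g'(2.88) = 2.36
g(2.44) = -12.22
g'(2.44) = -2.90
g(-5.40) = -144.38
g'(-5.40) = 98.08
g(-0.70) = 18.38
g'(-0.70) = -6.73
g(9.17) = 514.05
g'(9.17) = 204.59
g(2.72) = -12.59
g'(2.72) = 0.32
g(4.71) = 20.31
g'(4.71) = 36.71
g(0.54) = 5.63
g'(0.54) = -12.29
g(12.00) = 1320.00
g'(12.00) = 373.00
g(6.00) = 90.00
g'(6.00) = 73.00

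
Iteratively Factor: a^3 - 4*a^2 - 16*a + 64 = (a - 4)*(a^2 - 16) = (a - 4)*(a + 4)*(a - 4)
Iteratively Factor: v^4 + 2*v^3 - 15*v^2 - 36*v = (v + 3)*(v^3 - v^2 - 12*v) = v*(v + 3)*(v^2 - v - 12) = v*(v - 4)*(v + 3)*(v + 3)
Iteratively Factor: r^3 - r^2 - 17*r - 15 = (r + 1)*(r^2 - 2*r - 15) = (r + 1)*(r + 3)*(r - 5)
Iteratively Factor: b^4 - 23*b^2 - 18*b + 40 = (b - 5)*(b^3 + 5*b^2 + 2*b - 8) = (b - 5)*(b - 1)*(b^2 + 6*b + 8) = (b - 5)*(b - 1)*(b + 2)*(b + 4)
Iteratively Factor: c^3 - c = (c)*(c^2 - 1) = c*(c - 1)*(c + 1)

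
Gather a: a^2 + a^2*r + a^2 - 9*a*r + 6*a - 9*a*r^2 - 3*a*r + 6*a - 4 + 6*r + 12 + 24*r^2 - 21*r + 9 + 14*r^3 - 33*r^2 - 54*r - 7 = a^2*(r + 2) + a*(-9*r^2 - 12*r + 12) + 14*r^3 - 9*r^2 - 69*r + 10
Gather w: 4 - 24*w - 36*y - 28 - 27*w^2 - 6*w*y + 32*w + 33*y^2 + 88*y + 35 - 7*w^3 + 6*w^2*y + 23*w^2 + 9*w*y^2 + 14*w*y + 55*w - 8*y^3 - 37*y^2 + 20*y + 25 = -7*w^3 + w^2*(6*y - 4) + w*(9*y^2 + 8*y + 63) - 8*y^3 - 4*y^2 + 72*y + 36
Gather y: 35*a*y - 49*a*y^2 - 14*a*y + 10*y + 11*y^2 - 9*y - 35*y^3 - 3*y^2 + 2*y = -35*y^3 + y^2*(8 - 49*a) + y*(21*a + 3)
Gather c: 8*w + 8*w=16*w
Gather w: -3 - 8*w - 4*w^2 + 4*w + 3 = -4*w^2 - 4*w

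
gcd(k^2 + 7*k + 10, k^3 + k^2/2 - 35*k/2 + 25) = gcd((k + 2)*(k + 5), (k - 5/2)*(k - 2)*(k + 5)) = k + 5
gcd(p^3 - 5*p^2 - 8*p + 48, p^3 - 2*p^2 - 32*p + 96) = p^2 - 8*p + 16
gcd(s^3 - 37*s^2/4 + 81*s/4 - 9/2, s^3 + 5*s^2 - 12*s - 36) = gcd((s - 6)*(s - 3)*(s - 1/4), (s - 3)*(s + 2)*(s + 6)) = s - 3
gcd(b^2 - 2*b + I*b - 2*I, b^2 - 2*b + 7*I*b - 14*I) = b - 2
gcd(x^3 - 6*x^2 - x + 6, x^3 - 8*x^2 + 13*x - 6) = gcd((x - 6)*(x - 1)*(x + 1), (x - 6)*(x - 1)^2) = x^2 - 7*x + 6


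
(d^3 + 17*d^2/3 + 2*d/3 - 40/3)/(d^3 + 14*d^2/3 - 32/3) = (d + 5)/(d + 4)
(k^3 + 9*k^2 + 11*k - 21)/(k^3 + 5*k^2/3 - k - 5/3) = 3*(k^2 + 10*k + 21)/(3*k^2 + 8*k + 5)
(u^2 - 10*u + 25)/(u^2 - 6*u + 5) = (u - 5)/(u - 1)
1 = 1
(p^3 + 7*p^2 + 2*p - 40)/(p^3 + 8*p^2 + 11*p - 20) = (p - 2)/(p - 1)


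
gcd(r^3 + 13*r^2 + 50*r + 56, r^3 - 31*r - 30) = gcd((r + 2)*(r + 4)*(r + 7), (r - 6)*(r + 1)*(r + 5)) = 1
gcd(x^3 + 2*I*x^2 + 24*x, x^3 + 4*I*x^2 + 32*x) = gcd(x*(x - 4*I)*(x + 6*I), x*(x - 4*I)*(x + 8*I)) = x^2 - 4*I*x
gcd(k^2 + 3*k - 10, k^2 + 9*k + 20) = k + 5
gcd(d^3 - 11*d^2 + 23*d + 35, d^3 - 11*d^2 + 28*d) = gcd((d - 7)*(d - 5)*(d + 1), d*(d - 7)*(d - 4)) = d - 7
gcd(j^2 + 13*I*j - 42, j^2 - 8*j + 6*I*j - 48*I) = j + 6*I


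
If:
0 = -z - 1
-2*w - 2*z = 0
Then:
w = 1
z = -1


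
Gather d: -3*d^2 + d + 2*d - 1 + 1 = -3*d^2 + 3*d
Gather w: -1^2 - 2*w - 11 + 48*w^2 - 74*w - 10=48*w^2 - 76*w - 22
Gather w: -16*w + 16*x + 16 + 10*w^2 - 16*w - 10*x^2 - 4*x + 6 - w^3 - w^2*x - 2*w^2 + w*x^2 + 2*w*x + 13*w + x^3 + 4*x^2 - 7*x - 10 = -w^3 + w^2*(8 - x) + w*(x^2 + 2*x - 19) + x^3 - 6*x^2 + 5*x + 12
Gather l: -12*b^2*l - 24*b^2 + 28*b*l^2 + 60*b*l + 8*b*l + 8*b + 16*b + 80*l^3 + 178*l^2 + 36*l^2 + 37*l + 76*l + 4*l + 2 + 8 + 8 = -24*b^2 + 24*b + 80*l^3 + l^2*(28*b + 214) + l*(-12*b^2 + 68*b + 117) + 18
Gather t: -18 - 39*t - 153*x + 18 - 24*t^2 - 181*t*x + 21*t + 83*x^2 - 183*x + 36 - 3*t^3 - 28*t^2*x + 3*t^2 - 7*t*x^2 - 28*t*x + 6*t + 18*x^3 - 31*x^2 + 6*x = -3*t^3 + t^2*(-28*x - 21) + t*(-7*x^2 - 209*x - 12) + 18*x^3 + 52*x^2 - 330*x + 36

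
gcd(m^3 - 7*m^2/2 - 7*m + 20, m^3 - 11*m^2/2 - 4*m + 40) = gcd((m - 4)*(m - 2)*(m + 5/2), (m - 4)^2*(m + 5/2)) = m^2 - 3*m/2 - 10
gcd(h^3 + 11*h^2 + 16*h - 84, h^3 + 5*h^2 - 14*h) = h^2 + 5*h - 14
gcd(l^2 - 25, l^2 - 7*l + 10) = l - 5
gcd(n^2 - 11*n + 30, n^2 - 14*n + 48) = n - 6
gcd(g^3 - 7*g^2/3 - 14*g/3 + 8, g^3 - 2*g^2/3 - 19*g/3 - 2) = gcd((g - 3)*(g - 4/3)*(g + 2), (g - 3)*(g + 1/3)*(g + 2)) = g^2 - g - 6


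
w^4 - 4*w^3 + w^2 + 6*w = w*(w - 3)*(w - 2)*(w + 1)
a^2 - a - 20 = (a - 5)*(a + 4)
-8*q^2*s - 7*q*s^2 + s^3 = s*(-8*q + s)*(q + s)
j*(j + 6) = j^2 + 6*j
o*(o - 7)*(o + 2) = o^3 - 5*o^2 - 14*o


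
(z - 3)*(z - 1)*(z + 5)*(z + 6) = z^4 + 7*z^3 - 11*z^2 - 87*z + 90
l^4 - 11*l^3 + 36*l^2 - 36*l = l*(l - 6)*(l - 3)*(l - 2)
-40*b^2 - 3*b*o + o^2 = (-8*b + o)*(5*b + o)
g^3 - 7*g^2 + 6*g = g*(g - 6)*(g - 1)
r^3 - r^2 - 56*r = r*(r - 8)*(r + 7)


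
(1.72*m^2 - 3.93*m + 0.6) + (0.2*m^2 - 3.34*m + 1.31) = 1.92*m^2 - 7.27*m + 1.91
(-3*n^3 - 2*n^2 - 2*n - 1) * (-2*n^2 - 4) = 6*n^5 + 4*n^4 + 16*n^3 + 10*n^2 + 8*n + 4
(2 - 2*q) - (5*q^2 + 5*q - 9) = -5*q^2 - 7*q + 11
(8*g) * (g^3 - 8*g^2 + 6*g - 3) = 8*g^4 - 64*g^3 + 48*g^2 - 24*g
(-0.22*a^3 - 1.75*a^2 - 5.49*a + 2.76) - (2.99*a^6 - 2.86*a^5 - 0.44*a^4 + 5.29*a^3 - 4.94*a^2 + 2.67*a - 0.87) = -2.99*a^6 + 2.86*a^5 + 0.44*a^4 - 5.51*a^3 + 3.19*a^2 - 8.16*a + 3.63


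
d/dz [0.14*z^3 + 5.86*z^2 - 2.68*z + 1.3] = 0.42*z^2 + 11.72*z - 2.68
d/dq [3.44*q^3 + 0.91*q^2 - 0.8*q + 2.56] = 10.32*q^2 + 1.82*q - 0.8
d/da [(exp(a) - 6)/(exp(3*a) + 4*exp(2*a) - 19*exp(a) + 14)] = (-(exp(a) - 6)*(3*exp(2*a) + 8*exp(a) - 19) + exp(3*a) + 4*exp(2*a) - 19*exp(a) + 14)*exp(a)/(exp(3*a) + 4*exp(2*a) - 19*exp(a) + 14)^2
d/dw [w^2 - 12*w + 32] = 2*w - 12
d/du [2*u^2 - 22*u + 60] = 4*u - 22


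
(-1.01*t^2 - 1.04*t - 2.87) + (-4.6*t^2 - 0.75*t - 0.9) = -5.61*t^2 - 1.79*t - 3.77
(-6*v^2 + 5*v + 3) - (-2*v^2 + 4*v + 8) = -4*v^2 + v - 5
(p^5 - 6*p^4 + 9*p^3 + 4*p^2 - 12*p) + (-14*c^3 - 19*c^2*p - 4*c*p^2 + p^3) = -14*c^3 - 19*c^2*p - 4*c*p^2 + p^5 - 6*p^4 + 10*p^3 + 4*p^2 - 12*p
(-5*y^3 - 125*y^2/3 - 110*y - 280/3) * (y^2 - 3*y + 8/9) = -5*y^5 - 80*y^4/3 + 95*y^3/9 + 5390*y^2/27 + 1640*y/9 - 2240/27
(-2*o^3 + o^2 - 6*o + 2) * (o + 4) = -2*o^4 - 7*o^3 - 2*o^2 - 22*o + 8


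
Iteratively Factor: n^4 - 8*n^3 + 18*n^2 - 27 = (n - 3)*(n^3 - 5*n^2 + 3*n + 9) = (n - 3)^2*(n^2 - 2*n - 3) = (n - 3)^3*(n + 1)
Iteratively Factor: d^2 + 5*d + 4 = (d + 1)*(d + 4)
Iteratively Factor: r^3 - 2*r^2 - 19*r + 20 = (r - 1)*(r^2 - r - 20) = (r - 5)*(r - 1)*(r + 4)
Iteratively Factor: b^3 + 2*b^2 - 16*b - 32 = (b + 4)*(b^2 - 2*b - 8) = (b + 2)*(b + 4)*(b - 4)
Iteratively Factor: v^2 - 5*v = (v)*(v - 5)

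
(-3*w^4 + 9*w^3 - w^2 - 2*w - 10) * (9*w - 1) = -27*w^5 + 84*w^4 - 18*w^3 - 17*w^2 - 88*w + 10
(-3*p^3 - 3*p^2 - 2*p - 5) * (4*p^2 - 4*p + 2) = -12*p^5 - 2*p^3 - 18*p^2 + 16*p - 10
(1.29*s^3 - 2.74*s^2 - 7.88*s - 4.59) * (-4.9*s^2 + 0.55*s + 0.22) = -6.321*s^5 + 14.1355*s^4 + 37.3888*s^3 + 17.5542*s^2 - 4.2581*s - 1.0098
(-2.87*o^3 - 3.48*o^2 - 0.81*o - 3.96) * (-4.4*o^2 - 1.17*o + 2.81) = 12.628*o^5 + 18.6699*o^4 - 0.4291*o^3 + 8.5929*o^2 + 2.3571*o - 11.1276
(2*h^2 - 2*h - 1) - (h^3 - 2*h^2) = -h^3 + 4*h^2 - 2*h - 1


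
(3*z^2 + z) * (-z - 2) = -3*z^3 - 7*z^2 - 2*z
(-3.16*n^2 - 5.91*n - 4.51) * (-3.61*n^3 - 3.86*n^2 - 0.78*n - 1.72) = 11.4076*n^5 + 33.5327*n^4 + 41.5585*n^3 + 27.4536*n^2 + 13.683*n + 7.7572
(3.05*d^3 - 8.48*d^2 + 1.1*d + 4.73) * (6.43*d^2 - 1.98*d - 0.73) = 19.6115*d^5 - 60.5654*d^4 + 21.6369*d^3 + 34.4263*d^2 - 10.1684*d - 3.4529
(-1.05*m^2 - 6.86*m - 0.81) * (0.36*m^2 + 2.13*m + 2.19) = -0.378*m^4 - 4.7061*m^3 - 17.2029*m^2 - 16.7487*m - 1.7739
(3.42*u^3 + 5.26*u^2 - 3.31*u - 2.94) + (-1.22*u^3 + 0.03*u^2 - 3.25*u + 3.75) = 2.2*u^3 + 5.29*u^2 - 6.56*u + 0.81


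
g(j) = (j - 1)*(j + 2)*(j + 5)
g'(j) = (j - 1)*(j + 2) + (j - 1)*(j + 5) + (j + 2)*(j + 5) = 3*j^2 + 12*j + 3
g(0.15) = -9.41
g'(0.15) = 4.87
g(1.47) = 10.55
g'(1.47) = 27.12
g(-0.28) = -10.39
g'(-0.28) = -0.12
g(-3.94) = 10.16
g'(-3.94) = 2.29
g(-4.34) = 8.25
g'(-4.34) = 7.43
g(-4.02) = 9.94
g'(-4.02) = 3.24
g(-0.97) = -8.18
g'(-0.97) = -5.82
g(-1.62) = -3.37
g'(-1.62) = -8.57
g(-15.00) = -2080.00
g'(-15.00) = 498.00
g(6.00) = 440.00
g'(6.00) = 183.00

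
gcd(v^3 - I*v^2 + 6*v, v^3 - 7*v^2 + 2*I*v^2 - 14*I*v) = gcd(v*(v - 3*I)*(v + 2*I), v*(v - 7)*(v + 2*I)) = v^2 + 2*I*v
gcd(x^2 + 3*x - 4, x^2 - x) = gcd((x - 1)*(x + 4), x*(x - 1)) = x - 1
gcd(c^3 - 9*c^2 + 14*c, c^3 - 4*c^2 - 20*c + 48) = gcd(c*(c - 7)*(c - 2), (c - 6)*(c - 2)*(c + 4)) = c - 2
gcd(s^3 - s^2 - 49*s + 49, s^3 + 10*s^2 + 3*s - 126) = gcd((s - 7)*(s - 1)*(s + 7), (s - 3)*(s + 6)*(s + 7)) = s + 7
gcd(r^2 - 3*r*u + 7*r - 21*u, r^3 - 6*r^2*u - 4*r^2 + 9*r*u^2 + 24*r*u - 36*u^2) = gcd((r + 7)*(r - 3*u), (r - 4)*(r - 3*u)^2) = r - 3*u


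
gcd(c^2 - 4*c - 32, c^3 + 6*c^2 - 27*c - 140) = c + 4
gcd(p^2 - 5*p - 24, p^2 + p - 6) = p + 3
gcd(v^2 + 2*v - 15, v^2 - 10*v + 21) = v - 3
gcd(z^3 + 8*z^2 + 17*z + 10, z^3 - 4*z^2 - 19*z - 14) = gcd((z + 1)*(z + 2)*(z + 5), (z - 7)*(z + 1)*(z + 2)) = z^2 + 3*z + 2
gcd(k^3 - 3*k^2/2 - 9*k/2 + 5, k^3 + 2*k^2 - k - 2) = k^2 + k - 2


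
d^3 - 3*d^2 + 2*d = d*(d - 2)*(d - 1)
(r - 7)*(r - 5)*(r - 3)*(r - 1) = r^4 - 16*r^3 + 86*r^2 - 176*r + 105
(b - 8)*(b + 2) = b^2 - 6*b - 16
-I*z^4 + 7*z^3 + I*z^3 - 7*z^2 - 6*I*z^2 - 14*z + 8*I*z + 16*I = (z - 2)*(z - I)*(z + 8*I)*(-I*z - I)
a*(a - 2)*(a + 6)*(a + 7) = a^4 + 11*a^3 + 16*a^2 - 84*a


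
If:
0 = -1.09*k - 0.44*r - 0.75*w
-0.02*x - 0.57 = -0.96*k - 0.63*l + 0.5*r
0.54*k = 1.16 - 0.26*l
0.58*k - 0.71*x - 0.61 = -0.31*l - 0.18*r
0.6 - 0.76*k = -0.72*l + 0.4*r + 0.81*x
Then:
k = 0.15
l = 4.14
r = 4.29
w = -2.74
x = 2.16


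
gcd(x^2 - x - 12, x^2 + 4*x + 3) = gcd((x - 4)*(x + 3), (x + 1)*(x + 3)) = x + 3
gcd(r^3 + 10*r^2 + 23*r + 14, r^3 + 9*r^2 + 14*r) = r^2 + 9*r + 14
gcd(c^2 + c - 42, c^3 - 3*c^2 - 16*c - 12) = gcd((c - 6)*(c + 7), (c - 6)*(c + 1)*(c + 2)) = c - 6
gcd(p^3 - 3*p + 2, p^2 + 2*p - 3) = p - 1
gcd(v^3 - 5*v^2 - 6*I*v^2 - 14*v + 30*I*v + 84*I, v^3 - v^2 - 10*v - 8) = v + 2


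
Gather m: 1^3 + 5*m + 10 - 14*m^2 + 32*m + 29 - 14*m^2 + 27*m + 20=-28*m^2 + 64*m + 60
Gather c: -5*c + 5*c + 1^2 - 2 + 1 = 0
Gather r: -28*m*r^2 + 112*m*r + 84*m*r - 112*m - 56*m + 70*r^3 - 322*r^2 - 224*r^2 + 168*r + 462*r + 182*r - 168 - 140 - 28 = -168*m + 70*r^3 + r^2*(-28*m - 546) + r*(196*m + 812) - 336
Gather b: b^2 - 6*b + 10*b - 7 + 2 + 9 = b^2 + 4*b + 4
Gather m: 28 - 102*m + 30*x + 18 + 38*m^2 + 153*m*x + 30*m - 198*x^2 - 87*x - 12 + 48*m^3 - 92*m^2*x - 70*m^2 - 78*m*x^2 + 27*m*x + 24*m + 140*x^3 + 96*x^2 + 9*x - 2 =48*m^3 + m^2*(-92*x - 32) + m*(-78*x^2 + 180*x - 48) + 140*x^3 - 102*x^2 - 48*x + 32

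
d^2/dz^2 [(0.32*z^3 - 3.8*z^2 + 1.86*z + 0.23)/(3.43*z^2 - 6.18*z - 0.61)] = (3.5527136788005e-15*z^5 - 91.5526040000001*z^3 - 24.2308620000001*z^2 - 5.18791199999998*z + 1.679346)/(40.353607*z^6 - 218.121246*z^5 + 371.470029*z^4 - 158.446548*z^3 - 66.063183*z^2 - 6.898734*z - 0.226981)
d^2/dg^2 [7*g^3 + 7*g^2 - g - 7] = 42*g + 14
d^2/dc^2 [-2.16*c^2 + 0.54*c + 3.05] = -4.32000000000000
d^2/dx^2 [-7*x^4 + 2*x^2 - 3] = 4 - 84*x^2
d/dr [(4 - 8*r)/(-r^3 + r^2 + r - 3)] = 4*(-4*r^3 + 5*r^2 - 2*r + 5)/(r^6 - 2*r^5 - r^4 + 8*r^3 - 5*r^2 - 6*r + 9)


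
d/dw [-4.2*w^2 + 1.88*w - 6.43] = 1.88 - 8.4*w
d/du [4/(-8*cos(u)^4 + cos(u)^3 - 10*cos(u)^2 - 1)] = 4*(-32*cos(u)^2 + 3*cos(u) - 20)*sin(u)*cos(u)/(8*cos(u)^4 - cos(u)^3 + 10*cos(u)^2 + 1)^2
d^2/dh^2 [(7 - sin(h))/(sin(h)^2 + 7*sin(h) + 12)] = (sin(h)^5 - 35*sin(h)^4 - 221*sin(h)^3 - 49*sin(h)^2 + 1098*sin(h) + 686)/(sin(h)^2 + 7*sin(h) + 12)^3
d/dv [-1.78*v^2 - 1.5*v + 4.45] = -3.56*v - 1.5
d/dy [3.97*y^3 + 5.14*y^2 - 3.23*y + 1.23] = 11.91*y^2 + 10.28*y - 3.23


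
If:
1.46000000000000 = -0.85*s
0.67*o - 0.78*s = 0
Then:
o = -2.00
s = -1.72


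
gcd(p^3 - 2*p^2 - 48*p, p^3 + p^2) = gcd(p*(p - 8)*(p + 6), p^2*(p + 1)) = p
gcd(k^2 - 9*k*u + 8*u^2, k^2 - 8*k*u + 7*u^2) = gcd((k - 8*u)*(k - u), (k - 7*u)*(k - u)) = -k + u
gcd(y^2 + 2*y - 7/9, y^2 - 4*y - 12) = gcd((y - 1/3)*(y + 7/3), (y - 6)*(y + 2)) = 1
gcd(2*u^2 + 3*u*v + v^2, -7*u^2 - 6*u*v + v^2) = u + v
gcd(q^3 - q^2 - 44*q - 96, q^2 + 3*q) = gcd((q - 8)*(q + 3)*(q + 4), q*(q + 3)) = q + 3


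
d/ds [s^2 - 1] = 2*s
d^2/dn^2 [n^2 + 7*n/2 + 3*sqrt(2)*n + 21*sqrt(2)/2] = 2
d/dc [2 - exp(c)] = -exp(c)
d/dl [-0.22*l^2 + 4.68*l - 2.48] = 4.68 - 0.44*l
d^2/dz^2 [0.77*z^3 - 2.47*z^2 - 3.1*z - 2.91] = 4.62*z - 4.94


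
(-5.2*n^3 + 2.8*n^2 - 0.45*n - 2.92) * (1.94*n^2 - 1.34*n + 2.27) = -10.088*n^5 + 12.4*n^4 - 16.429*n^3 + 1.2942*n^2 + 2.8913*n - 6.6284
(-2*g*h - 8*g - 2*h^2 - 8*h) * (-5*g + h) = 10*g^2*h + 40*g^2 + 8*g*h^2 + 32*g*h - 2*h^3 - 8*h^2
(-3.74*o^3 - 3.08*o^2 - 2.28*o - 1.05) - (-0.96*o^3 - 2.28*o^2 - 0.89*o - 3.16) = -2.78*o^3 - 0.8*o^2 - 1.39*o + 2.11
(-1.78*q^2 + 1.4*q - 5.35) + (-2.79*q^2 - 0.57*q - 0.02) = -4.57*q^2 + 0.83*q - 5.37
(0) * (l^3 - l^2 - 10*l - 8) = 0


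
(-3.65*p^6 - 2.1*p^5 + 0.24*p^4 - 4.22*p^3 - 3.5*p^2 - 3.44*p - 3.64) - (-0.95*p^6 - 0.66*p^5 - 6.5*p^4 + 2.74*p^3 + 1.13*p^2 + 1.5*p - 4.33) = -2.7*p^6 - 1.44*p^5 + 6.74*p^4 - 6.96*p^3 - 4.63*p^2 - 4.94*p + 0.69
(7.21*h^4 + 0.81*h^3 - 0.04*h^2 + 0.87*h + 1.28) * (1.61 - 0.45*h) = -3.2445*h^5 + 11.2436*h^4 + 1.3221*h^3 - 0.4559*h^2 + 0.8247*h + 2.0608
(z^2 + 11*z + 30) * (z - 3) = z^3 + 8*z^2 - 3*z - 90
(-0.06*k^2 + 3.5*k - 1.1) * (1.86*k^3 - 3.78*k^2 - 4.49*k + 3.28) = -0.1116*k^5 + 6.7368*k^4 - 15.0066*k^3 - 11.7538*k^2 + 16.419*k - 3.608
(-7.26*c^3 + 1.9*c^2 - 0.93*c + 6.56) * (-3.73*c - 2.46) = 27.0798*c^4 + 10.7726*c^3 - 1.2051*c^2 - 22.181*c - 16.1376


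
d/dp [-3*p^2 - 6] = -6*p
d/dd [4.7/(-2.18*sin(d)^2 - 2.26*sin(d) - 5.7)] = (20.492*sin(d) + 10.622)*cos(d)/(2.18*sin(d)^2 + 2.26*sin(d) + 5.7)^2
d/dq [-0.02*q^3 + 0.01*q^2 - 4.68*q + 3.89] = -0.06*q^2 + 0.02*q - 4.68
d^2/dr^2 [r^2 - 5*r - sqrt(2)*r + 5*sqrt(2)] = 2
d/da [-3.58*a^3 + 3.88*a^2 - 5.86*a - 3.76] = -10.74*a^2 + 7.76*a - 5.86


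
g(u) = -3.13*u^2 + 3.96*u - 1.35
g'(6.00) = -33.60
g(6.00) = -90.27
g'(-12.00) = 79.08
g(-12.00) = -499.59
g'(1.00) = -2.30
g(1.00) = -0.52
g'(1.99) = -8.50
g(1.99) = -5.86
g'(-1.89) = 15.79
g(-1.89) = -20.02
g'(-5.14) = 36.14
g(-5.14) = -104.40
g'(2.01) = -8.62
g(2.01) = -6.04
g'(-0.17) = 5.02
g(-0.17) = -2.11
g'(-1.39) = 12.66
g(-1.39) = -12.90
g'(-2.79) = 21.43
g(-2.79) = -36.76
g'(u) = 3.96 - 6.26*u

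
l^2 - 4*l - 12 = (l - 6)*(l + 2)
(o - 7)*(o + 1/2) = o^2 - 13*o/2 - 7/2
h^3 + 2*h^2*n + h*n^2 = h*(h + n)^2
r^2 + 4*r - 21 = (r - 3)*(r + 7)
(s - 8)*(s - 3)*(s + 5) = s^3 - 6*s^2 - 31*s + 120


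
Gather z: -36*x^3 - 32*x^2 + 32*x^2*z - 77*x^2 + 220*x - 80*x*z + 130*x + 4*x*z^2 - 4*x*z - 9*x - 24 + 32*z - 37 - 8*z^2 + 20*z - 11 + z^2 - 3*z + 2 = -36*x^3 - 109*x^2 + 341*x + z^2*(4*x - 7) + z*(32*x^2 - 84*x + 49) - 70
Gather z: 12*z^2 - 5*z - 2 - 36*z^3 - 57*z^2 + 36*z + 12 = -36*z^3 - 45*z^2 + 31*z + 10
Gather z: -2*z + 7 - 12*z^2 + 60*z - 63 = -12*z^2 + 58*z - 56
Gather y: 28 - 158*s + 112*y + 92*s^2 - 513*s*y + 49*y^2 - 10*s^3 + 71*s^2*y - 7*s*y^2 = -10*s^3 + 92*s^2 - 158*s + y^2*(49 - 7*s) + y*(71*s^2 - 513*s + 112) + 28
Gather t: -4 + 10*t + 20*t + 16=30*t + 12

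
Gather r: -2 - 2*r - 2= -2*r - 4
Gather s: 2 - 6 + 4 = 0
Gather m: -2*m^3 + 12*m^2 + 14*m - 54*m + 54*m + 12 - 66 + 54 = -2*m^3 + 12*m^2 + 14*m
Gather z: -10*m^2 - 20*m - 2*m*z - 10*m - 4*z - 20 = -10*m^2 - 30*m + z*(-2*m - 4) - 20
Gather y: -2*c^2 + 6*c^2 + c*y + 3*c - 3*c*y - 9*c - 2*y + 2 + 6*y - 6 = 4*c^2 - 6*c + y*(4 - 2*c) - 4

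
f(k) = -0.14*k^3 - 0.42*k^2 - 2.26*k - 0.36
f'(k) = -0.42*k^2 - 0.84*k - 2.26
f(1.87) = -6.97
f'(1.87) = -5.30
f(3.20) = -16.48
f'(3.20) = -9.25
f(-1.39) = 2.35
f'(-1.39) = -1.90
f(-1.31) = 2.19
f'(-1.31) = -1.88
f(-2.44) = 4.69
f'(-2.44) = -2.71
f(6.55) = -72.52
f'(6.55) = -25.78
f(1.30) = -4.32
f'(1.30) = -4.06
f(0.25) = -0.95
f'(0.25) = -2.50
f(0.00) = -0.36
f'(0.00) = -2.26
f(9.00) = -156.78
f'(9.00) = -43.84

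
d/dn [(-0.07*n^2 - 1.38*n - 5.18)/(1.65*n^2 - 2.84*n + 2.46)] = (2.4758*n^2 + 16.7496*n - 18.106)/(2.7225*n^4 - 9.372*n^3 + 16.1836*n^2 - 13.9728*n + 6.0516)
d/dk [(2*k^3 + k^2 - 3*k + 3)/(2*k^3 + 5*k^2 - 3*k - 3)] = 2*(4*k^4 - 12*k^2 - 18*k + 9)/(4*k^6 + 20*k^5 + 13*k^4 - 42*k^3 - 21*k^2 + 18*k + 9)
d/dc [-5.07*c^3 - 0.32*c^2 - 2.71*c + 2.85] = -15.21*c^2 - 0.64*c - 2.71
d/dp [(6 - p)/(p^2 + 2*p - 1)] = (-p^2 - 2*p + 2*(p - 6)*(p + 1) + 1)/(p^2 + 2*p - 1)^2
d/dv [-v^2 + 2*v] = 2 - 2*v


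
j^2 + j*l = j*(j + l)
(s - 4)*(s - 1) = s^2 - 5*s + 4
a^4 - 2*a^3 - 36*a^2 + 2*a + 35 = (a - 7)*(a - 1)*(a + 1)*(a + 5)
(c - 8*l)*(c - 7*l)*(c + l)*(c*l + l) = c^4*l - 14*c^3*l^2 + c^3*l + 41*c^2*l^3 - 14*c^2*l^2 + 56*c*l^4 + 41*c*l^3 + 56*l^4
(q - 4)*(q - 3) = q^2 - 7*q + 12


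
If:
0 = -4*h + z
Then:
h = z/4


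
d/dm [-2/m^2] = 4/m^3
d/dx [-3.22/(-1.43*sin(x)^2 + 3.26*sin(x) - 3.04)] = (10.4972 - 9.2092*sin(x))*cos(x)/(1.43*sin(x)^2 - 3.26*sin(x) + 3.04)^2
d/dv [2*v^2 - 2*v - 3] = 4*v - 2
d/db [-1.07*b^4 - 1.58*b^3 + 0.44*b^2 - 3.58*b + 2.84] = -4.28*b^3 - 4.74*b^2 + 0.88*b - 3.58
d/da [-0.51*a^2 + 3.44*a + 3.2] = 3.44 - 1.02*a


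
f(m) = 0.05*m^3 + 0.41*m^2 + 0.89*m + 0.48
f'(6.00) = 11.21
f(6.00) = 31.38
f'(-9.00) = 5.66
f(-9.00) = -10.77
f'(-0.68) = 0.40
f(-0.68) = 0.05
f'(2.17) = 3.38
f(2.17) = 4.85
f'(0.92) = 1.77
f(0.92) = 1.68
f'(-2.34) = -0.21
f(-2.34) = 0.00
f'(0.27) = 1.12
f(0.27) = 0.75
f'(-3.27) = -0.19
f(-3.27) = 0.21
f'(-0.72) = 0.38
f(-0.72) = 0.03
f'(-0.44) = 0.56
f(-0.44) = 0.16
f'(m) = 0.15*m^2 + 0.82*m + 0.89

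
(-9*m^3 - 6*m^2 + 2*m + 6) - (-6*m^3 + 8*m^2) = -3*m^3 - 14*m^2 + 2*m + 6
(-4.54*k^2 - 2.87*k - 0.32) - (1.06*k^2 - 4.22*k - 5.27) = -5.6*k^2 + 1.35*k + 4.95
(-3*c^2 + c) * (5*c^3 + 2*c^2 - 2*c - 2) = -15*c^5 - c^4 + 8*c^3 + 4*c^2 - 2*c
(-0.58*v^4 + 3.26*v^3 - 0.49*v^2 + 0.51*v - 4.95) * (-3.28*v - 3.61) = 1.9024*v^5 - 8.599*v^4 - 10.1614*v^3 + 0.0961000000000001*v^2 + 14.3949*v + 17.8695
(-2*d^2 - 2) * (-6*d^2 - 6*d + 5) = 12*d^4 + 12*d^3 + 2*d^2 + 12*d - 10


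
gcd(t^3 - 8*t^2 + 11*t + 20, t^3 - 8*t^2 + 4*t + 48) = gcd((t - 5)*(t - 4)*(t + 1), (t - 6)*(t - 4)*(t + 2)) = t - 4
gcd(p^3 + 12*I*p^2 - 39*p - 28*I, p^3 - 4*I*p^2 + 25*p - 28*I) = p + 4*I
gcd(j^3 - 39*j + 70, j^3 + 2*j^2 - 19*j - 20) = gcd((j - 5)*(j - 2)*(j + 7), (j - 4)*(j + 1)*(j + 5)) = 1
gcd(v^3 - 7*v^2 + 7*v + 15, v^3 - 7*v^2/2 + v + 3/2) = v - 3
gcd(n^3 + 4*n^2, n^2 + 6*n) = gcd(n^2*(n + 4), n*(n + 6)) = n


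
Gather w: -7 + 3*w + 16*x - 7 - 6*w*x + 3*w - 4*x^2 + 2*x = w*(6 - 6*x) - 4*x^2 + 18*x - 14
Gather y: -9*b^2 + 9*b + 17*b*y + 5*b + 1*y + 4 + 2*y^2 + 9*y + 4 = -9*b^2 + 14*b + 2*y^2 + y*(17*b + 10) + 8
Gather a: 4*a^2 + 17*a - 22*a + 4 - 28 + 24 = 4*a^2 - 5*a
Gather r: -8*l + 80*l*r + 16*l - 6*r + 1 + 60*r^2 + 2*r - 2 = 8*l + 60*r^2 + r*(80*l - 4) - 1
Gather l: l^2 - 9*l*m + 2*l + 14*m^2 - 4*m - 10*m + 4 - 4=l^2 + l*(2 - 9*m) + 14*m^2 - 14*m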